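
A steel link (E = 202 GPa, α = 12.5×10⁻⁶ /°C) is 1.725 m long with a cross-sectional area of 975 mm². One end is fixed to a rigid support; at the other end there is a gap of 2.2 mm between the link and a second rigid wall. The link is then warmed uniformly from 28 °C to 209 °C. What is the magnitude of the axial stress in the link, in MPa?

σ ≈ 199 MPa (compressive)

Unrestrained expansion: δ_free = αΔT L = 12.5×10⁻⁶ × 181 × 1725 = 3.903 mm.
This exceeds the 2.2 mm gap, so the wall pushes back. The portion of expansion that must be recovered elastically is δ_free − gap = 3.903 − 2.2 = 1.703 mm.
That suppressed elongation corresponds to σ = E·Δ/L = 202×10³ × 1.703/1725 = 199.4 MPa.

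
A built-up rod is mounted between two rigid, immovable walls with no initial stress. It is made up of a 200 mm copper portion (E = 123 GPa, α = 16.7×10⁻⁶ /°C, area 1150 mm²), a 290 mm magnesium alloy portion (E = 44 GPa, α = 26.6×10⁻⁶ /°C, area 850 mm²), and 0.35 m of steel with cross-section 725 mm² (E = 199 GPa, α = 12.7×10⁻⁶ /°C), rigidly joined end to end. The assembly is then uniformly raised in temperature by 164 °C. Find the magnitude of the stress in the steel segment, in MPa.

σ ≈ 302 MPa (compressive)

Free thermal expansion of the whole bar: Σ αᵢΔT Lᵢ = 16.7×10⁻⁶×164×200 + 26.6×10⁻⁶×164×290 + 12.7×10⁻⁶×164×350 = 2.542 mm.
The walls prevent any net length change, so an axial force P (same in every segment) develops. Compatibility: P · Σ Lᵢ/(AᵢEᵢ) = δ_free.
Σ Lᵢ/(AᵢEᵢ) = 200/(1150×123×10³) + 290/(850×44×10³) + 350/(725×199×10³) = 1.159×10⁻⁵ mm/N.
P = 2.542 / 1.159×10⁻⁵ = 219200 N = 219.2 kN, compressive.
σ_{steel} = P / A = 219200 / 725 = 302.4 MPa.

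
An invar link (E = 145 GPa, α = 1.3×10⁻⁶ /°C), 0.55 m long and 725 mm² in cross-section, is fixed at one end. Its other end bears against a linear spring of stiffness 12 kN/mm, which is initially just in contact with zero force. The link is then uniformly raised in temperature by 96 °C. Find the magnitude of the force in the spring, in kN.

P ≈ 0.775 kN

If the spring were absent the link would lengthen by αΔT L = 1.3×10⁻⁶ × 96 × 550 = 0.06864 mm.
With a force P in the spring, the elastic change of the link is PL/(AE) and that of the spring is P/k; compatibility requires their sum to equal δ_free.
P [ L/(AE) + 1/k ] = δ_free → P [ 550/(725×145×10³) + 1/(12×10³) ] = 0.06864.
P = 0.06864 / 8.857×10⁻⁵ = 775 N.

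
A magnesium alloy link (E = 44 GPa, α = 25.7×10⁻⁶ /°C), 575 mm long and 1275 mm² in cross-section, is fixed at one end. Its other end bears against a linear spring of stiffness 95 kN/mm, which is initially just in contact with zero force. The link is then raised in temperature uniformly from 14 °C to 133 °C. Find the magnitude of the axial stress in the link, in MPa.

σ ≈ 66.4 MPa (compressive)

Free thermal expansion: δ_free = αΔT L = 25.7×10⁻⁶ × 119 × 575 = 1.759 mm.
With a force P in the spring, the elastic change of the link is PL/(AE) and that of the spring is P/k; compatibility requires their sum to equal δ_free.
P [ L/(AE) + 1/k ] = δ_free → P [ 575/(1275×44×10³) + 1/(95×10³) ] = 1.759.
P = 1.759 / 2.078×10⁻⁵ = 84640 N.
σ = P/A = 84640/1275 = 66.39 MPa.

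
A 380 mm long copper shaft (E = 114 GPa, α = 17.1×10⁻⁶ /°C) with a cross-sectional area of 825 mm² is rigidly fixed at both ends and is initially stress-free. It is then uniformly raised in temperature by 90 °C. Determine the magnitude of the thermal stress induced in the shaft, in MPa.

Because both ends are immovable the net strain is zero, and the suppressed thermal strain is αΔT = 17.1×10⁻⁶ × 90 = 1539×10⁻⁶.
The stress required to suppress this strain is σ = Eε = 114×10³ × 1539×10⁻⁶ = 175.4 MPa, compressive since the shaft is trying to expand.

σ ≈ 175 MPa (compressive)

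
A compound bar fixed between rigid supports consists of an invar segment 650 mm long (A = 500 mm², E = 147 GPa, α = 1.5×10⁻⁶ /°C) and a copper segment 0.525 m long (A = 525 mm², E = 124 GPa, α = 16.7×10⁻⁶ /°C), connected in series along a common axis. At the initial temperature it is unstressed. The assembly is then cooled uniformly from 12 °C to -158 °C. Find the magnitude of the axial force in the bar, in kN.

If the supports were absent, the total length change would be Σ αᵢΔT Lᵢ = 1.5×10⁻⁶×170×650 + 16.7×10⁻⁶×170×525 = 1.656 mm.
The rigid supports impose zero overall length change; the single axial force P common to all segments must satisfy P Σ Lᵢ/(AᵢEᵢ) = δ_free.
Σ Lᵢ/(AᵢEᵢ) = 650/(500×147×10³) + 525/(525×124×10³) = 1.691×10⁻⁵ mm/N.
So P = 1.656 / 1.691×10⁻⁵ = 97.95 kN, tensile.

P ≈ 98 kN (tensile)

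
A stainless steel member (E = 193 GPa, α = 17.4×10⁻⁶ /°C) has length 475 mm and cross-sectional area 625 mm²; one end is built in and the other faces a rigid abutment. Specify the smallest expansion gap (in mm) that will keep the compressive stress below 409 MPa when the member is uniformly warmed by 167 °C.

Free expansion if unrestrained: δ_free = αΔT L = 17.4×10⁻⁶ × 167 × 475 = 1.38 mm.
A stress of 409 MPa corresponds to the wall pushing the member back by σL/E = 409×475/(193×10³) = 1.007 mm.
The gap must absorb the remainder: g_min = 1.38 − 1.007 = 0.3736 mm.

g ≈ 0.374 mm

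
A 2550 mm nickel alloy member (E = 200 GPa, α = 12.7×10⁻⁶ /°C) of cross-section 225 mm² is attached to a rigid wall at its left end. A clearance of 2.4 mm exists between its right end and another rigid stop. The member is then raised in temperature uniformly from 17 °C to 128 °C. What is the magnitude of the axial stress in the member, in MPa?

σ ≈ 93.7 MPa (compressive)

Free thermal elongation = αΔT L = 12.7×10⁻⁶ × 111 × 2550 = 3.595 mm.
The gap closes (δ_free > 2.4 mm) and the wall then resists a further 3.595 − 2.4 = 1.195 mm of expansion.
That suppressed elongation corresponds to σ = E·Δ/L = 200×10³ × 1.195/2550 = 93.7 MPa.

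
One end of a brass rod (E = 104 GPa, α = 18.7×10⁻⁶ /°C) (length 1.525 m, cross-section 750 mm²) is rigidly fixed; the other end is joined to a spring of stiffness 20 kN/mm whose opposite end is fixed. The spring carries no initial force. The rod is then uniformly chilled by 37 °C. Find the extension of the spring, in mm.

Free thermal contraction: δ_free = αΔT L = 18.7×10⁻⁶ × 37 × 1525 = 1.055 mm.
With a force P in the spring, the elastic change of the rod is PL/(AE) and that of the spring is P/k; compatibility requires their sum to equal δ_free.
P [ L/(AE) + 1/k ] = δ_free → P [ 1525/(750×104×10³) + 1/(20×10³) ] = 1.055.
P = 1.055 / 6.955×10⁻⁵ = 15170 N.
Spring extension = P/k = 15170/(20×10³) = 0.7585 mm.

δ ≈ 0.759 mm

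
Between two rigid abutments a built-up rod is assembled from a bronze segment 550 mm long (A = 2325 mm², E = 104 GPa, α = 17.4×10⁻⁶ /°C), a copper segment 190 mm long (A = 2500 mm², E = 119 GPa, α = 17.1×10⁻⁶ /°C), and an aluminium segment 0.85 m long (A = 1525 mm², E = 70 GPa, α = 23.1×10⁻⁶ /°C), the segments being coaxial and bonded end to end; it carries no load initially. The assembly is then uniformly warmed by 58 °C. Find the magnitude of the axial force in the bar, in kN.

With the walls removed the bar would change length by δ_free = Σ αᵢΔT Lᵢ = 17.4×10⁻⁶×58×550 + 17.1×10⁻⁶×58×190 + 23.1×10⁻⁶×58×850 = 1.882 mm.
Since the ends are fixed, an axial force P builds up, equal in every segment, with P · Σ Lᵢ/(AᵢEᵢ) = δ_free.
Σ Lᵢ/(AᵢEᵢ) = 550/(2325×104×10³) + 190/(2500×119×10³) + 850/(1525×70×10³) = 1.088×10⁻⁵ mm/N.
Hence P = δ_free / Σ(L/AE) = 1.882/1.088×10⁻⁵ = 173.1 kN (compressive).

P ≈ 173 kN (compressive)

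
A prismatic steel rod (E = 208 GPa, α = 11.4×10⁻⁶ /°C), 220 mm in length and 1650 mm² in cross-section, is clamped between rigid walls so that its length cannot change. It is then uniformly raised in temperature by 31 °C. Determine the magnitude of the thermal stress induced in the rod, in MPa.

Because both ends are immovable the net strain is zero, and the suppressed thermal strain is αΔT = 11.4×10⁻⁶ × 31 = 353.4×10⁻⁶.
σ = EαΔT = 208×10³ × 11.4×10⁻⁶ × 31 = 73.51 MPa (compressive; the rod is trying to expand).

σ ≈ 73.5 MPa (compressive)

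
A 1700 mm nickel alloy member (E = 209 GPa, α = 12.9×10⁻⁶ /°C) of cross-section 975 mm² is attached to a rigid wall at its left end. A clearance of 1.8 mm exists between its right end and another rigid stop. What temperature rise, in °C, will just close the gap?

ΔT ≈ 82.1 °C

Contact occurs when the free expansion equals the gap: αΔT L = 1.8 mm.
ΔT = 1.8 / (12.9×10⁻⁶ × 1700) = 82.08 °C.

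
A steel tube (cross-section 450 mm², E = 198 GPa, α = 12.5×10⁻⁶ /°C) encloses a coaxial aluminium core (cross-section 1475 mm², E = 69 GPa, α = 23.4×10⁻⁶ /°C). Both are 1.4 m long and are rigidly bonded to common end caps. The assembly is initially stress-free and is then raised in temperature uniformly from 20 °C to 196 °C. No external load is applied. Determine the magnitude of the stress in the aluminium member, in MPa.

σ ≈ 61.8 MPa (compressive)

Both members must finish at the same length. With the larger α, the aluminium tends to over-expand; the plates restrain it, putting the aluminium in compression and the steel in tension. With no external load the two internal forces are equal and opposite, magnitude P.
Setting the final lengths equal and cancelling L: (α₁ − α₂)ΔT = P/(A₁E₁) + P/(A₂E₂).
|α₁ − α₂|·ΔT = 10.9×10⁻⁶ × 176 = 0.001918.
1/(A₁E₁) + 1/(A₂E₂) = 1/(450×198×10³) + 1/(1475×69×10³) = 2.105×10⁻⁸ N⁻¹.
P = 0.001918 / 2.105×10⁻⁸ = 91140 N = 91.14 kN.
σ_{aluminium} = P/A₂ = 91140/1475 = 61.79 MPa, compressive.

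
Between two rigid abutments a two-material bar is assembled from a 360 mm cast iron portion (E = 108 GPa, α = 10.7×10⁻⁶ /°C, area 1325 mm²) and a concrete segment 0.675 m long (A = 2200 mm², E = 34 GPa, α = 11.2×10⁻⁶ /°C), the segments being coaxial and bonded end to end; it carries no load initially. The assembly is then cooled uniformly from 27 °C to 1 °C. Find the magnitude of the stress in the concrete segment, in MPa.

σ ≈ 11.7 MPa (tensile)

If the supports were absent, the total length change would be Σ αᵢΔT Lᵢ = 10.7×10⁻⁶×26×360 + 11.2×10⁻⁶×26×675 = 0.2967 mm.
Since the ends are fixed, an axial force P builds up, equal in every segment, with P · Σ Lᵢ/(AᵢEᵢ) = δ_free.
The series flexibility is Σ Lᵢ/(AᵢEᵢ) = 360/(1325×108×10³) + 675/(2200×34×10³) = 1.154×10⁻⁵ mm/N.
Hence P = δ_free / Σ(L/AE) = 0.2967/1.154×10⁻⁵ = 25.71 kN (tensile).
σ_{concrete} = P / A = 25710 / 2200 = 11.69 MPa.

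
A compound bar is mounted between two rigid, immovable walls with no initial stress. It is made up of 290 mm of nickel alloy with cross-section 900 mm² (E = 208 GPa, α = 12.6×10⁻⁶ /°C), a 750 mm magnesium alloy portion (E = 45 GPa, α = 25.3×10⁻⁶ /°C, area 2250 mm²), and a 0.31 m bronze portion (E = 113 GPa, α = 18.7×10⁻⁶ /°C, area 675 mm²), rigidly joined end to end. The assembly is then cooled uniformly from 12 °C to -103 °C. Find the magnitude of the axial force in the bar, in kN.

P ≈ 251 kN (tensile)

Free thermal contraction of the whole bar: Σ αᵢΔT Lᵢ = 12.6×10⁻⁶×115×290 + 25.3×10⁻⁶×115×750 + 18.7×10⁻⁶×115×310 = 3.269 mm.
Since the ends are fixed, an axial force P builds up, equal in every segment, with P · Σ Lᵢ/(AᵢEᵢ) = δ_free.
The series flexibility is Σ Lᵢ/(AᵢEᵢ) = 290/(900×208×10³) + 750/(2250×45×10³) + 310/(675×113×10³) = 1.302×10⁻⁵ mm/N.
Hence P = δ_free / Σ(L/AE) = 3.269/1.302×10⁻⁵ = 251.1 kN (tensile).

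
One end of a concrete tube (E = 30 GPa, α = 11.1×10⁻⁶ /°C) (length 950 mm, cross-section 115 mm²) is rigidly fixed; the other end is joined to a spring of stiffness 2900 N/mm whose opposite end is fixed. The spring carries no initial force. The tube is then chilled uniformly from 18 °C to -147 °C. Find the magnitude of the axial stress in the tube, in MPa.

Free thermal contraction: δ_free = αΔT L = 11.1×10⁻⁶ × 165 × 950 = 1.74 mm.
With a force P in the spring, the elastic change of the tube is PL/(AE) and that of the spring is P/k; compatibility requires their sum to equal δ_free.
P [ L/(AE) + 1/k ] = δ_free → P [ 950/(115×30×10³) + 1/(2900) ] = 1.74.
P = 1.74 / 0.0006202 = 2805 N.
σ = P/A = 2805/115 = 24.4 MPa.

σ ≈ 24.4 MPa (tensile)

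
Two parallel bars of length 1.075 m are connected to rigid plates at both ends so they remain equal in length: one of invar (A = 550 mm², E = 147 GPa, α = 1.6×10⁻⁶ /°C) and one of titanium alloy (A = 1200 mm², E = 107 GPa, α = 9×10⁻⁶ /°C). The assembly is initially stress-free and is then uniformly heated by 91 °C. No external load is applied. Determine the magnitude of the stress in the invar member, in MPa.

σ ≈ 60.7 MPa (tensile)

Both members must finish at the same length. With the larger α, the titanium alloy tends to over-expand; the plates restrain it, putting the titanium alloy in compression and the invar in tension. With no external load the two internal forces are equal and opposite, magnitude P.
Compatibility of the two members (thermal + elastic change equal): (α₁ − α₂)ΔT = P·[1/(A₁E₁) + 1/(A₂E₂)].
|α₁ − α₂|·ΔT = 7.4×10⁻⁶ × 91 = 0.0006734.
1/(A₁E₁) + 1/(A₂E₂) = 1/(550×147×10³) + 1/(1200×107×10³) = 2.016×10⁻⁸ N⁻¹.
So P = 0.0006734 / 2.016×10⁻⁸ = 33.41 kN.
σ_{invar} = P/A₁ = 33410/550 = 60.74 MPa, tensile.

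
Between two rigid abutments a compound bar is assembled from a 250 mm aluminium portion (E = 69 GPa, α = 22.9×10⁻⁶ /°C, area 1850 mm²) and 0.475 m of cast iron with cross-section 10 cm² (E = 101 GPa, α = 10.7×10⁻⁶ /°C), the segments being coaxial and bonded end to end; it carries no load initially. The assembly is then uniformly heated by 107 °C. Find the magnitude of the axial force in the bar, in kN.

Free thermal expansion of the whole bar: Σ αᵢΔT Lᵢ = 22.9×10⁻⁶×107×250 + 10.7×10⁻⁶×107×475 = 1.156 mm.
The rigid supports impose zero overall length change; the single axial force P common to all segments must satisfy P Σ Lᵢ/(AᵢEᵢ) = δ_free.
Σ Lᵢ/(AᵢEᵢ) = 250/(1850×69×10³) + 475/(1000×101×10³) = 6.661×10⁻⁶ mm/N.
P = 1.156 / 6.661×10⁻⁶ = 173600 N = 173.6 kN, compressive.

P ≈ 174 kN (compressive)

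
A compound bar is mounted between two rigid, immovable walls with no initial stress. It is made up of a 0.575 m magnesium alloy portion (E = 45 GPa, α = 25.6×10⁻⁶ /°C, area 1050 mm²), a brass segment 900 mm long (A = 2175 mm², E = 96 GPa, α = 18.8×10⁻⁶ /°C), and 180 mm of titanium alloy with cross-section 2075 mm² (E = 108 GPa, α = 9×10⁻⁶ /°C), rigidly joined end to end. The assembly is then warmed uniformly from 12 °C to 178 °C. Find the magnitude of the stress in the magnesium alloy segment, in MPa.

σ ≈ 304 MPa (compressive)

If the supports were absent, the total length change would be Σ αᵢΔT Lᵢ = 25.6×10⁻⁶×166×575 + 18.8×10⁻⁶×166×900 + 9×10⁻⁶×166×180 = 5.521 mm.
The rigid supports impose zero overall length change; the single axial force P common to all segments must satisfy P Σ Lᵢ/(AᵢEᵢ) = δ_free.
Σ Lᵢ/(AᵢEᵢ) = 575/(1050×45×10³) + 900/(2175×96×10³) + 180/(2075×108×10³) = 1.728×10⁻⁵ mm/N.
Hence P = δ_free / Σ(L/AE) = 5.521/1.728×10⁻⁵ = 319.5 kN (compressive).
σ_{magnesium alloy} = P / A = 319500 / 1050 = 304.2 MPa.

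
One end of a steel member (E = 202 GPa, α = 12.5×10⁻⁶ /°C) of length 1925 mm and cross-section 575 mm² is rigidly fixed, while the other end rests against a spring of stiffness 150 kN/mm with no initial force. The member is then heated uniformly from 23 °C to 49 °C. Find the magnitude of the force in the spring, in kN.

P ≈ 26.9 kN

Free thermal expansion: δ_free = αΔT L = 12.5×10⁻⁶ × 26 × 1925 = 0.6256 mm.
Let P be the compressive force at the spring. The member shortens elastically by PL/(AE) and the spring compresses by P/k; together these equal δ_free.
P [ L/(AE) + 1/k ] = δ_free → P [ 1925/(575×202×10³) + 1/(150×10³) ] = 0.6256.
P = 0.6256 / 2.324×10⁻⁵ = 26920 N.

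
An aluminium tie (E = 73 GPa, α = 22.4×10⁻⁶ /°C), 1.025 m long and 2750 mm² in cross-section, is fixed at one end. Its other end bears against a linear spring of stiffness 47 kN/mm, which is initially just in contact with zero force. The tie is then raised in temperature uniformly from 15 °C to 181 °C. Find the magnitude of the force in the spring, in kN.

If the spring were absent the tie would lengthen by αΔT L = 22.4×10⁻⁶ × 166 × 1025 = 3.811 mm.
Let P be the compressive force at the spring. The tie shortens elastically by PL/(AE) and the spring compresses by P/k; together these equal δ_free.
So P = δ_free / [L/(AE) + 1/k] = 3.811 / [ 1025/(2750×73×10³) + 1/(47×10³) ].
P = 3.811 / 2.638×10⁻⁵ = 144500 N.

P ≈ 144 kN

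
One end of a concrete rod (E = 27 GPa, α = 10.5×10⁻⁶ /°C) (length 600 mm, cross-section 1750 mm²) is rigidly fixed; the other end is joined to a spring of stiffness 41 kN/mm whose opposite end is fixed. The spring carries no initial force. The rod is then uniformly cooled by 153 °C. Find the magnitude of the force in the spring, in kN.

The unrestrained thermal change is αΔT L = 10.5×10⁻⁶ × 153 × 600 = 0.9639 mm.
Let P be the tensile force in the spring. The rod extends elastically by PL/(AE) and the spring stretches by P/k; together these equal δ_free.
So P = δ_free / [L/(AE) + 1/k] = 0.9639 / [ 600/(1750×27×10³) + 1/(41×10³) ].
P = 0.9639 / 3.709×10⁻⁵ = 25990 N.

P ≈ 26 kN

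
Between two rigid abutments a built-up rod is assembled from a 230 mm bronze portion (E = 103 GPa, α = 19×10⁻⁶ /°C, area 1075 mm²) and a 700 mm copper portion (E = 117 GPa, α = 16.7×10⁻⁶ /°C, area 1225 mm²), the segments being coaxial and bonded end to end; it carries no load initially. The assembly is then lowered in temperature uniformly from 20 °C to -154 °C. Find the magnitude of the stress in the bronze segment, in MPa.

σ ≈ 373 MPa (tensile)

With the walls removed the bar would change length by δ_free = Σ αᵢΔT Lᵢ = 19×10⁻⁶×174×230 + 16.7×10⁻⁶×174×700 = 2.794 mm.
The rigid supports impose zero overall length change; the single axial force P common to all segments must satisfy P Σ Lᵢ/(AᵢEᵢ) = δ_free.
Σ Lᵢ/(AᵢEᵢ) = 230/(1075×103×10³) + 700/(1225×117×10³) = 6.961×10⁻⁶ mm/N.
P = 2.794 / 6.961×10⁻⁶ = 401400 N = 401.4 kN, tensile.
σ_{bronze} = P / A = 401400 / 1075 = 373.4 MPa.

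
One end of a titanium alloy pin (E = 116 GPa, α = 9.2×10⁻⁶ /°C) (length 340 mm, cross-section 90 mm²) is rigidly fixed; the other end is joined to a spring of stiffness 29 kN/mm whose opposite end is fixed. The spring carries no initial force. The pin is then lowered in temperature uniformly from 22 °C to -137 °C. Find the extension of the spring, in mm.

δ ≈ 0.256 mm

Free thermal contraction: δ_free = αΔT L = 9.2×10⁻⁶ × 159 × 340 = 0.4974 mm.
With a force P in the spring, the elastic change of the pin is PL/(AE) and that of the spring is P/k; compatibility requires their sum to equal δ_free.
So P = δ_free / [L/(AE) + 1/k] = 0.4974 / [ 340/(90×116×10³) + 1/(29×10³) ].
P = 0.4974 / 6.705×10⁻⁵ = 7418 N.
Spring extension = P/k = 7418/(29×10³) = 0.2558 mm.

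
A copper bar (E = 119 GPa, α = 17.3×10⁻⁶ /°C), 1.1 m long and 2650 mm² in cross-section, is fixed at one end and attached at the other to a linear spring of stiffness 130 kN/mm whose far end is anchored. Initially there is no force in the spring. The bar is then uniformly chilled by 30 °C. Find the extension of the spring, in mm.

δ ≈ 0.393 mm

Free thermal contraction: δ_free = αΔT L = 17.3×10⁻⁶ × 30 × 1100 = 0.5709 mm.
With a force P in the spring, the elastic change of the bar is PL/(AE) and that of the spring is P/k; compatibility requires their sum to equal δ_free.
So P = δ_free / [L/(AE) + 1/k] = 0.5709 / [ 1100/(2650×119×10³) + 1/(130×10³) ].
P = 0.5709 / 1.118×10⁻⁵ = 51060 N.
Spring extension = P/k = 51060/(130×10³) = 0.3928 mm.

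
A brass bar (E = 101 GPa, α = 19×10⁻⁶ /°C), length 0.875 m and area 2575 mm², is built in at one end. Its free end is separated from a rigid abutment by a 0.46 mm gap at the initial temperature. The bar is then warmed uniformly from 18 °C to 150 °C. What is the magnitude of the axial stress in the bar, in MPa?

If the wall were absent the bar would grow by αΔT L = 19×10⁻⁶ × 132 × 875 = 2.194 mm.
This exceeds the 0.46 mm gap, so the wall pushes back. The portion of expansion that must be recovered elastically is δ_free − gap = 2.194 − 0.46 = 1.734 mm.
That suppressed elongation corresponds to σ = E·Δ/L = 101×10³ × 1.734/875 = 200.2 MPa.

σ ≈ 200 MPa (compressive)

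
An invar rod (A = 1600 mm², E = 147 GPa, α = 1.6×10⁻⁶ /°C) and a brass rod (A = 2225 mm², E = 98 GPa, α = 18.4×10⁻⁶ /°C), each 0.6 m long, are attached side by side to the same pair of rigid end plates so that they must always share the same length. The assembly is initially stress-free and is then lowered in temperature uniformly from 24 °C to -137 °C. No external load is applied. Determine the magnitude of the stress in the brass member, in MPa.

σ ≈ 138 MPa (tensile)

The brass has the larger α, so on cooling it would change length more than the invar if both were free. The rigid plates force a common final length, so the brass is put into tension and the invar into compression, with equal and opposite forces P (no external load).
Equating the net (thermal + elastic) strains gives |α₁ − α₂|·ΔT = P·[1/(A₁E₁) + 1/(A₂E₂)].
|α₁ − α₂|·ΔT = 16.8×10⁻⁶ × 161 = 0.002705.
1/(A₁E₁) + 1/(A₂E₂) = 1/(1600×147×10³) + 1/(2225×98×10³) = 8.838×10⁻⁹ N⁻¹.
So P = 0.002705 / 8.838×10⁻⁹ = 306 kN.
σ_{brass} = P/A₂ = 306000/2225 = 137.6 MPa, tensile.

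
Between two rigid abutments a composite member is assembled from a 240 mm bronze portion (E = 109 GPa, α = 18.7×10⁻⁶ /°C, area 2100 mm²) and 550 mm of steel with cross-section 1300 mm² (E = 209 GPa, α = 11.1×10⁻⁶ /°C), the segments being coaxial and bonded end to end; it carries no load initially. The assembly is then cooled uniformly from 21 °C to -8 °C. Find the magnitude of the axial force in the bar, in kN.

If the supports were absent, the total length change would be Σ αᵢΔT Lᵢ = 18.7×10⁻⁶×29×240 + 11.1×10⁻⁶×29×550 = 0.3072 mm.
Since the ends are fixed, an axial force P builds up, equal in every segment, with P · Σ Lᵢ/(AᵢEᵢ) = δ_free.
The series flexibility is Σ Lᵢ/(AᵢEᵢ) = 240/(2100×109×10³) + 550/(1300×209×10³) = 3.073×10⁻⁶ mm/N.
P = 0.3072 / 3.073×10⁻⁶ = 99970 N = 99.97 kN, tensile.

P ≈ 100 kN (tensile)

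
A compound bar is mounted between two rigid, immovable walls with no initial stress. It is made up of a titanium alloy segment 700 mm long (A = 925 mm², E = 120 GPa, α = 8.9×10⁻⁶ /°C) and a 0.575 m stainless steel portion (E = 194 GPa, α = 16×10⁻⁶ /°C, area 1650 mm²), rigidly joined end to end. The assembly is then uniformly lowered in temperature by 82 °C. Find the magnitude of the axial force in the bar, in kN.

P ≈ 156 kN (tensile)

If the supports were absent, the total length change would be Σ αᵢΔT Lᵢ = 8.9×10⁻⁶×82×700 + 16×10⁻⁶×82×575 = 1.265 mm.
The walls prevent any net length change, so an axial force P (same in every segment) develops. Compatibility: P · Σ Lᵢ/(AᵢEᵢ) = δ_free.
Σ Lᵢ/(AᵢEᵢ) = 700/(925×120×10³) + 575/(1650×194×10³) = 8.103×10⁻⁶ mm/N.
So P = 1.265 / 8.103×10⁻⁶ = 156.2 kN, tensile.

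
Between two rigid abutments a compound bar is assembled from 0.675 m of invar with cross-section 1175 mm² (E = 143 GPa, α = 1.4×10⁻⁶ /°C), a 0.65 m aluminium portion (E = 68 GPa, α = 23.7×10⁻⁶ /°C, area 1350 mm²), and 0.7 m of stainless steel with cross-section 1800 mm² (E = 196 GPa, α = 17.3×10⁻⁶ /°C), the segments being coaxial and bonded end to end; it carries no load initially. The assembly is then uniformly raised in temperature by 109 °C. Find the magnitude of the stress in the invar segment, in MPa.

σ ≈ 202 MPa (compressive)

If the supports were absent, the total length change would be Σ αᵢΔT Lᵢ = 1.4×10⁻⁶×109×675 + 23.7×10⁻⁶×109×650 + 17.3×10⁻⁶×109×700 = 3.102 mm.
The walls prevent any net length change, so an axial force P (same in every segment) develops. Compatibility: P · Σ Lᵢ/(AᵢEᵢ) = δ_free.
Σ Lᵢ/(AᵢEᵢ) = 675/(1175×143×10³) + 650/(1350×68×10³) + 700/(1800×196×10³) = 1.308×10⁻⁵ mm/N.
So P = 3.102 / 1.308×10⁻⁵ = 237.1 kN, compressive.
σ_{invar} = P / A = 237100 / 1175 = 201.8 MPa.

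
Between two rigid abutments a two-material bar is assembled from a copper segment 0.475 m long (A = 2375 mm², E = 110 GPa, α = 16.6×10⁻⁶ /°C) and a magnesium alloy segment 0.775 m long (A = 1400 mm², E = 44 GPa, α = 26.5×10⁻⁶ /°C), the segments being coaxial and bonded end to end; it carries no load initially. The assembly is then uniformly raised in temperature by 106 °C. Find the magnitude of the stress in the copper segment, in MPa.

σ ≈ 88.1 MPa (compressive)

If the supports were absent, the total length change would be Σ αᵢΔT Lᵢ = 16.6×10⁻⁶×106×475 + 26.5×10⁻⁶×106×775 = 3.013 mm.
The rigid supports impose zero overall length change; the single axial force P common to all segments must satisfy P Σ Lᵢ/(AᵢEᵢ) = δ_free.
The series flexibility is Σ Lᵢ/(AᵢEᵢ) = 475/(2375×110×10³) + 775/(1400×44×10³) = 1.44×10⁻⁵ mm/N.
P = 3.013 / 1.44×10⁻⁵ = 209200 N = 209.2 kN, compressive.
σ_{copper} = P / A = 209200 / 2375 = 88.1 MPa.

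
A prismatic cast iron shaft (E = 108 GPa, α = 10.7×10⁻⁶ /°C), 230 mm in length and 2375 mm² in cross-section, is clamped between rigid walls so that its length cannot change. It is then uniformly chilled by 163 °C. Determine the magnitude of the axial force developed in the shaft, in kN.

P ≈ 447 kN (tensile)

With zero net strain, σ = E·αΔT = 108 GPa × 10.7×10⁻⁶ × 163 = 188.4 MPa.
Then P = σA = 188.4 × 2375 mm² = 447.4 kN, tensile.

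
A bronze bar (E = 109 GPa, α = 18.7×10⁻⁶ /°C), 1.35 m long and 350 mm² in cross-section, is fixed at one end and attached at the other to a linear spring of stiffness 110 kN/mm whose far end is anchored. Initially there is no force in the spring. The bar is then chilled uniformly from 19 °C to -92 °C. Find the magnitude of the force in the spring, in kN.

P ≈ 63 kN

If the spring were absent the bar would shorten by αΔT L = 18.7×10⁻⁶ × 111 × 1350 = 2.802 mm.
Let P be the tensile force in the spring. The bar extends elastically by PL/(AE) and the spring stretches by P/k; together these equal δ_free.
P [ L/(AE) + 1/k ] = δ_free → P [ 1350/(350×109×10³) + 1/(110×10³) ] = 2.802.
P = 2.802 / 4.448×10⁻⁵ = 63000 N.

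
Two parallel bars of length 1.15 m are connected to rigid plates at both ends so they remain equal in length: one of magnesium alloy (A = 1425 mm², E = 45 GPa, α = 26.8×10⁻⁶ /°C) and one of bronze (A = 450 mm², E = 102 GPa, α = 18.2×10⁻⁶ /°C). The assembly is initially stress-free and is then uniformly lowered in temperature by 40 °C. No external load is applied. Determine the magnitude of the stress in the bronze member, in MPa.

The magnesium alloy has the larger α, so on cooling it would change length more than the bronze if both were free. The rigid plates force a common final length, so the magnesium alloy is put into tension and the bronze into compression, with equal and opposite forces P (no external load).
Equating the net (thermal + elastic) strains gives |α₁ − α₂|·ΔT = P·[1/(A₁E₁) + 1/(A₂E₂)].
|α₁ − α₂|·ΔT = 8.6×10⁻⁶ × 40 = 0.000344.
1/(A₁E₁) + 1/(A₂E₂) = 1/(1425×45×10³) + 1/(450×102×10³) = 3.738×10⁻⁸ N⁻¹.
P = 0.000344 / 3.738×10⁻⁸ = 9203 N = 9.203 kN.
σ_{bronze} = P/A₂ = 9203/450 = 20.45 MPa, compressive.

σ ≈ 20.5 MPa (compressive)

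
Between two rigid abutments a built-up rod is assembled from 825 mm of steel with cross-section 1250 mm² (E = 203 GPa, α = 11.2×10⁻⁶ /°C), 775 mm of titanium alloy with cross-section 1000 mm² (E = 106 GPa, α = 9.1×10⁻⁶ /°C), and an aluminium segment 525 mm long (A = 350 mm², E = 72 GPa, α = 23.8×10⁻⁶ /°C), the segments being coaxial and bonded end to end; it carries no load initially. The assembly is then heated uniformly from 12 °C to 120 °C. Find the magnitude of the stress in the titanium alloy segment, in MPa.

σ ≈ 99 MPa (compressive)

With the walls removed the bar would change length by δ_free = Σ αᵢΔT Lᵢ = 11.2×10⁻⁶×108×825 + 9.1×10⁻⁶×108×775 + 23.8×10⁻⁶×108×525 = 3.109 mm.
The rigid supports impose zero overall length change; the single axial force P common to all segments must satisfy P Σ Lᵢ/(AᵢEᵢ) = δ_free.
Σ Lᵢ/(AᵢEᵢ) = 825/(1250×203×10³) + 775/(1000×106×10³) + 525/(350×72×10³) = 3.14×10⁻⁵ mm/N.
P = 3.109 / 3.14×10⁻⁵ = 99030 N = 99.03 kN, compressive.
σ_{titanium alloy} = P / A = 99030 / 1000 = 99.03 MPa.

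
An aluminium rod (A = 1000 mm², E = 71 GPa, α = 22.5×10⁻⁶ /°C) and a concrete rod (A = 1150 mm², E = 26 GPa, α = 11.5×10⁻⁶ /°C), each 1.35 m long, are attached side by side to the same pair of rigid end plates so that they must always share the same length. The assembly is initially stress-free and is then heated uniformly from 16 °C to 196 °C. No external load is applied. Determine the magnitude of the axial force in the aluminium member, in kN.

P ≈ 41.7 kN (compressive in the aluminium)

The aluminium has the larger α, so on heating it would change length more than the concrete if both were free. The rigid plates force a common final length, so the aluminium is put into compression and the concrete into tension, with equal and opposite forces P (no external load).
Setting the final lengths equal and cancelling L: (α₁ − α₂)ΔT = P/(A₁E₁) + P/(A₂E₂).
|α₁ − α₂|·ΔT = 11×10⁻⁶ × 180 = 0.00198.
1/(A₁E₁) + 1/(A₂E₂) = 1/(1000×71×10³) + 1/(1150×26×10³) = 4.753×10⁻⁸ N⁻¹.
So P = 0.00198 / 4.753×10⁻⁸ = 41.66 kN.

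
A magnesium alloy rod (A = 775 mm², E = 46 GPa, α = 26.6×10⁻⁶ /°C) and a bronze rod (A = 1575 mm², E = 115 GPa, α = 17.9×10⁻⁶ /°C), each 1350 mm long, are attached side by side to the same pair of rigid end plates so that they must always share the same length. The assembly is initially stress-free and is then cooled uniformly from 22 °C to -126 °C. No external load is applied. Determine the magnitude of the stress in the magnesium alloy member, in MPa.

Equilibrium of a rigid end plate with no external load gives equal and opposite internal forces ±P in the two members. Since α_{magnesium alloy} > α_{bronze}, cooling drives the magnesium alloy into tension and the bronze into compression.
Setting the final lengths equal and cancelling L: (α₁ − α₂)ΔT = P/(A₁E₁) + P/(A₂E₂).
|α₁ − α₂|·ΔT = 8.7×10⁻⁶ × 148 = 0.001288.
1/(A₁E₁) + 1/(A₂E₂) = 1/(775×46×10³) + 1/(1575×115×10³) = 3.357×10⁻⁸ N⁻¹.
P = 0.001288 / 3.357×10⁻⁸ = 38350 N = 38.35 kN.
σ_{magnesium alloy} = P/A₁ = 38350/775 = 49.49 MPa, tensile.

σ ≈ 49.5 MPa (tensile)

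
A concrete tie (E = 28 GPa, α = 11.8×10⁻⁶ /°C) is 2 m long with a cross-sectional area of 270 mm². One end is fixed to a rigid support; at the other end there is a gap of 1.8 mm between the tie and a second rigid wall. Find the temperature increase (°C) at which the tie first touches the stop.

Contact occurs when the free expansion equals the gap: αΔT L = 1.8 mm.
ΔT = 1.8 / (11.8×10⁻⁶ × 2000) = 76.27 °C.

ΔT ≈ 76.3 °C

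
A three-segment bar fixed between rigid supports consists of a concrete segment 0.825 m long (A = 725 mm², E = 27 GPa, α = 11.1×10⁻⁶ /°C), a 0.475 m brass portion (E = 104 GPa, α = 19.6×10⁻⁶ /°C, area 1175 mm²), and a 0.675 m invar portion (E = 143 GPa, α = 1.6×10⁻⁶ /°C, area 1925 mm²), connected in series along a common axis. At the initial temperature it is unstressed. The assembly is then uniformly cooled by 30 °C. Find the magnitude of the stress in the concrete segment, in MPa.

σ ≈ 16.7 MPa (tensile)

Free thermal contraction of the whole bar: Σ αᵢΔT Lᵢ = 11.1×10⁻⁶×30×825 + 19.6×10⁻⁶×30×475 + 1.6×10⁻⁶×30×675 = 0.5864 mm.
The walls prevent any net length change, so an axial force P (same in every segment) develops. Compatibility: P · Σ Lᵢ/(AᵢEᵢ) = δ_free.
Σ Lᵢ/(AᵢEᵢ) = 825/(725×27×10³) + 475/(1175×104×10³) + 675/(1925×143×10³) = 4.848×10⁻⁵ mm/N.
P = 0.5864 / 4.848×10⁻⁵ = 12100 N = 12.1 kN, tensile.
σ_{concrete} = P / A = 12100 / 725 = 16.68 MPa.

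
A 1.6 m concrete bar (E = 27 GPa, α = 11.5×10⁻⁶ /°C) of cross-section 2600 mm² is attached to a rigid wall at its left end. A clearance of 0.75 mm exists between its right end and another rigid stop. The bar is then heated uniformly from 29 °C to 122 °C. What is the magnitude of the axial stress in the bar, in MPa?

σ ≈ 16.2 MPa (compressive)

Free thermal elongation = αΔT L = 11.5×10⁻⁶ × 93 × 1600 = 1.711 mm.
The gap closes (δ_free > 0.75 mm) and the wall then resists a further 1.711 − 0.75 = 0.9612 mm of expansion.
So σ = E(δ_free − g)/L = 27×10³ × 0.9612/1600 = 16.22 MPa.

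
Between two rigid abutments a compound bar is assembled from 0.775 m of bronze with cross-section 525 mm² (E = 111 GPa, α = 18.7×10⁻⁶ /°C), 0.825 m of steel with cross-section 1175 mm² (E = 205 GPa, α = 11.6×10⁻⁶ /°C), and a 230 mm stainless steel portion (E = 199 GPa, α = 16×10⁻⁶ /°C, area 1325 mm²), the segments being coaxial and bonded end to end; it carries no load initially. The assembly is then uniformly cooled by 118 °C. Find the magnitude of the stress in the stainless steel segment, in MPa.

σ ≈ 140 MPa (tensile)

Free thermal contraction of the whole bar: Σ αᵢΔT Lᵢ = 18.7×10⁻⁶×118×775 + 11.6×10⁻⁶×118×825 + 16×10⁻⁶×118×230 = 3.274 mm.
The walls prevent any net length change, so an axial force P (same in every segment) develops. Compatibility: P · Σ Lᵢ/(AᵢEᵢ) = δ_free.
Σ Lᵢ/(AᵢEᵢ) = 775/(525×111×10³) + 825/(1175×205×10³) + 230/(1325×199×10³) = 1.76×10⁻⁵ mm/N.
Hence P = δ_free / Σ(L/AE) = 3.274/1.76×10⁻⁵ = 186 kN (tensile).
σ_{stainless steel} = P / A = 186000 / 1325 = 140.4 MPa.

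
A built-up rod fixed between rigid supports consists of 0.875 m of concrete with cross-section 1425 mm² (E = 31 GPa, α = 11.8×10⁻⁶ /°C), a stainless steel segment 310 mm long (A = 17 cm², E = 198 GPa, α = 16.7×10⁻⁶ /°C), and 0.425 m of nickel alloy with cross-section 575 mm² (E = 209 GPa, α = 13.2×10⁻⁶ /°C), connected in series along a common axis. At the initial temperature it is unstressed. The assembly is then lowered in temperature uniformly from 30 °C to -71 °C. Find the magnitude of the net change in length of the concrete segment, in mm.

Free thermal contraction of the whole bar: Σ αᵢΔT Lᵢ = 11.8×10⁻⁶×101×875 + 16.7×10⁻⁶×101×310 + 13.2×10⁻⁶×101×425 = 2.132 mm.
The walls prevent any net length change, so an axial force P (same in every segment) develops. Compatibility: P · Σ Lᵢ/(AᵢEᵢ) = δ_free.
Σ Lᵢ/(AᵢEᵢ) = 875/(1425×31×10³) + 310/(1700×198×10³) + 425/(575×209×10³) = 2.427×10⁻⁵ mm/N.
Hence P = δ_free / Σ(L/AE) = 2.132/2.427×10⁻⁵ = 87.88 kN (tensile).
For the concrete segment, free thermal change = 11.8×10⁻⁶×101×875 = 1.043 mm and elastic change from P = 87880×875/(1425×31×10³) = 1.741 mm; these oppose, so the net change is 0.698 mm (segment lengthens).

|ΔL| ≈ 0.698 mm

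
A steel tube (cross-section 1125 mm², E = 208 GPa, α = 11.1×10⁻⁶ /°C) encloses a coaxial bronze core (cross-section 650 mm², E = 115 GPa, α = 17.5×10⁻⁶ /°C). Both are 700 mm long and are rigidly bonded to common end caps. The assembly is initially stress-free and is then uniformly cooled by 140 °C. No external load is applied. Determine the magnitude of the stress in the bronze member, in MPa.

σ ≈ 78.1 MPa (tensile)

Both members must finish at the same length. With the larger α, the bronze tends to over-contract; the plates restrain it, putting the bronze in tension and the steel in compression. With no external load the two internal forces are equal and opposite, magnitude P.
Compatibility of the two members (thermal + elastic change equal): (α₁ − α₂)ΔT = P·[1/(A₁E₁) + 1/(A₂E₂)].
|α₁ − α₂|·ΔT = 6.4×10⁻⁶ × 140 = 0.000896.
1/(A₁E₁) + 1/(A₂E₂) = 1/(1125×208×10³) + 1/(650×115×10³) = 1.765×10⁻⁸ N⁻¹.
So P = 0.000896 / 1.765×10⁻⁸ = 50.76 kN.
σ_{bronze} = P/A₂ = 50760/650 = 78.09 MPa, tensile.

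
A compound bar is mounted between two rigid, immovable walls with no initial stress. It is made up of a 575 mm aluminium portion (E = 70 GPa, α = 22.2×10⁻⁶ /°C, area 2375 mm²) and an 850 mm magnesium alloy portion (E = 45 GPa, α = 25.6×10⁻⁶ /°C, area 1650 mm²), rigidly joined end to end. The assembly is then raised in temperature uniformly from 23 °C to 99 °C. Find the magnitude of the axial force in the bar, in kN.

With the walls removed the bar would change length by δ_free = Σ αᵢΔT Lᵢ = 22.2×10⁻⁶×76×575 + 25.6×10⁻⁶×76×850 = 2.624 mm.
Since the ends are fixed, an axial force P builds up, equal in every segment, with P · Σ Lᵢ/(AᵢEᵢ) = δ_free.
Σ Lᵢ/(AᵢEᵢ) = 575/(2375×70×10³) + 850/(1650×45×10³) = 1.491×10⁻⁵ mm/N.
So P = 2.624 / 1.491×10⁻⁵ = 176 kN, compressive.

P ≈ 176 kN (compressive)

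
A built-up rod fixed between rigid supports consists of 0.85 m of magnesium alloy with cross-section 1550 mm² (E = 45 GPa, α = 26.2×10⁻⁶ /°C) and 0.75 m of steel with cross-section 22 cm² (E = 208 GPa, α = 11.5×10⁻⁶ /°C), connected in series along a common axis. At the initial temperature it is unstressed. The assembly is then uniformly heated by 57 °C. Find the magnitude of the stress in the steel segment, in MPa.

If the supports were absent, the total length change would be Σ αᵢΔT Lᵢ = 26.2×10⁻⁶×57×850 + 11.5×10⁻⁶×57×750 = 1.761 mm.
The rigid supports impose zero overall length change; the single axial force P common to all segments must satisfy P Σ Lᵢ/(AᵢEᵢ) = δ_free.
The series flexibility is Σ Lᵢ/(AᵢEᵢ) = 850/(1550×45×10³) + 750/(2200×208×10³) = 1.383×10⁻⁵ mm/N.
P = 1.761 / 1.383×10⁻⁵ = 127400 N = 127.4 kN, compressive.
σ_{steel} = P / A = 127400 / 2200 = 57.9 MPa.

σ ≈ 57.9 MPa (compressive)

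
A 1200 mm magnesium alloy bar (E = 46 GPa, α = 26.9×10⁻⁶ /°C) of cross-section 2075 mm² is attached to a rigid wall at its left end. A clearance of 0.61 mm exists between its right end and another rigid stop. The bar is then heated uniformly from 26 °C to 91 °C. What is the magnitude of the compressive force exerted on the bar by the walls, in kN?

Unrestrained expansion: δ_free = αΔT L = 26.9×10⁻⁶ × 65 × 1200 = 2.098 mm.
After closing the 0.61 mm clearance, 2.098 − 0.61 = 1.488 mm of expansion remains to be suppressed by the wall.
That suppressed elongation corresponds to σ = E·Δ/L = 46×10³ × 1.488/1200 = 57.05 MPa.
P = σA = 57.05 × 2075 = 118.4 kN.

P ≈ 118 kN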